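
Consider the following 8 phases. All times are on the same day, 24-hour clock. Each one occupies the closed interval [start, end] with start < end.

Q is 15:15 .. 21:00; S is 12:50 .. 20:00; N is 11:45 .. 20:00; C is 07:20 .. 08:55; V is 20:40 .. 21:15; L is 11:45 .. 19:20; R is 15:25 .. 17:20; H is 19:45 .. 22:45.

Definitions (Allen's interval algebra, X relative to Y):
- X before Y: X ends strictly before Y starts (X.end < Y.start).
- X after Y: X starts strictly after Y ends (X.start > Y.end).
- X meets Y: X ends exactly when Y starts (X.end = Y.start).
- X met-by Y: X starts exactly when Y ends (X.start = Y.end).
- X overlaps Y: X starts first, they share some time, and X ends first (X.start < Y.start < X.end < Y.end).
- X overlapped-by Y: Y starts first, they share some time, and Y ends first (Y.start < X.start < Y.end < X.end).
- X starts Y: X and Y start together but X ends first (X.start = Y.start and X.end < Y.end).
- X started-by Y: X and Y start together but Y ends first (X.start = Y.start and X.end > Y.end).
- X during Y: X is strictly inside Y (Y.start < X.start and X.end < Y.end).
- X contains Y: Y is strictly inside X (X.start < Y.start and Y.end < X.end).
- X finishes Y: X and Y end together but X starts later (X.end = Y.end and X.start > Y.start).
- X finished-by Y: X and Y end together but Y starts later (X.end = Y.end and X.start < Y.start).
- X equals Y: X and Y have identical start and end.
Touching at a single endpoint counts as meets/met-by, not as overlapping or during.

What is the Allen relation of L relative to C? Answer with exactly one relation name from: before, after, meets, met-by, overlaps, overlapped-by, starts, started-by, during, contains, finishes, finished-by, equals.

L = [11:45, 19:20]; C = [07:20, 08:55].
Compare endpoints: L.start > C.start, L.start > C.end, L.end > C.start, L.end > C.end.
That pattern is 'after'.

after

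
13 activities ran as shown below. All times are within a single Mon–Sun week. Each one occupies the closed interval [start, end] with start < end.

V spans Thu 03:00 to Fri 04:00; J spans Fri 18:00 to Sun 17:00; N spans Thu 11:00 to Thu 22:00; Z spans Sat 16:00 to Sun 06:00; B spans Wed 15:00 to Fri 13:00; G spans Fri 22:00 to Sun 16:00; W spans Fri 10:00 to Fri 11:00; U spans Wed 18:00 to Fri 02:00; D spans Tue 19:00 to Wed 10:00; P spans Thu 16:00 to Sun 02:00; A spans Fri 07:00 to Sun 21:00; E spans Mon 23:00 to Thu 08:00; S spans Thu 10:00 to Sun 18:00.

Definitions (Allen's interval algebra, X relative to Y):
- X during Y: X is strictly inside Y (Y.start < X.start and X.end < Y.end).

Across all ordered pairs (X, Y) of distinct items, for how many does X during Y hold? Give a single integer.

Checking all 156 ordered pairs for relation 'during'; matching pairs in alphabetical order:
(D, E): D during E ✓
(G, A): G during A ✓
(G, J): G during J ✓
(G, S): G during S ✓
(J, A): J during A ✓
(J, S): J during S ✓
(N, B): N during B ✓
(N, S): N during S ✓
(N, U): N during U ✓
(N, V): N during V ✓
(P, S): P during S ✓
(U, B): U during B ✓
(V, B): V during B ✓
(W, A): W during A ✓
(W, B): W during B ✓
(W, P): W during P ✓
(W, S): W during S ✓
(Z, A): Z during A ✓
(Z, G): Z during G ✓
(Z, J): Z during J ✓
(Z, S): Z during S ✓
Count: 21.

21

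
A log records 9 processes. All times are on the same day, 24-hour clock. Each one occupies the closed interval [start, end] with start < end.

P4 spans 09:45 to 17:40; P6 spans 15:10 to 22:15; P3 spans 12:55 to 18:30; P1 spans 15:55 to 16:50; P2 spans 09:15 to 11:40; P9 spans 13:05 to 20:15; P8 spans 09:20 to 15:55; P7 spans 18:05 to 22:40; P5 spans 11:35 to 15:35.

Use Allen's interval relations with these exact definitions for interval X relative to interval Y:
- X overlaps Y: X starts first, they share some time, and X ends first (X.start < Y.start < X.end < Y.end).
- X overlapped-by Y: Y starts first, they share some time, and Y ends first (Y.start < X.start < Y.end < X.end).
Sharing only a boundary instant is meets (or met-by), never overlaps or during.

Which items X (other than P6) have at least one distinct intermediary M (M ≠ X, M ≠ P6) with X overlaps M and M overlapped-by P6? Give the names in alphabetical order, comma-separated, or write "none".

Target P6 = [15:10, 22:15].
Intermediaries M with M overlapped-by P6: P7.
Via P7 — items with X overlaps P7: P3, P9.
Union: P3, P9.

P3, P9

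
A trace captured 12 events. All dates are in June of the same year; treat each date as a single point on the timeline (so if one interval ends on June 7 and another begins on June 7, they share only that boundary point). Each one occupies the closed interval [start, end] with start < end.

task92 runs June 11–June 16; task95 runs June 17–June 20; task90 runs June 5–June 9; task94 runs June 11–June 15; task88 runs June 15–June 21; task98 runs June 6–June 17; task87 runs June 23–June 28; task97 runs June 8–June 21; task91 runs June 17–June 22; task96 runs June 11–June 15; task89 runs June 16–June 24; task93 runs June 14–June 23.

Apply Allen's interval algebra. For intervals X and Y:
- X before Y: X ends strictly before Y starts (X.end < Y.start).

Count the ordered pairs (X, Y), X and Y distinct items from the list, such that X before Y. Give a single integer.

Checking all 132 ordered pairs for relation 'before'; matching pairs in alphabetical order:
(task88, task87): task88 before task87 ✓
(task90, task87): task90 before task87 ✓
(task90, task88): task90 before task88 ✓
(task90, task89): task90 before task89 ✓
(task90, task91): task90 before task91 ✓
(task90, task92): task90 before task92 ✓
(task90, task93): task90 before task93 ✓
(task90, task94): task90 before task94 ✓
(task90, task95): task90 before task95 ✓
(task90, task96): task90 before task96 ✓
(task91, task87): task91 before task87 ✓
(task92, task87): task92 before task87 ✓
(task92, task91): task92 before task91 ✓
(task92, task95): task92 before task95 ✓
(task94, task87): task94 before task87 ✓
(task94, task89): task94 before task89 ✓
(task94, task91): task94 before task91 ✓
(task94, task95): task94 before task95 ✓
(task95, task87): task95 before task87 ✓
(task96, task87): task96 before task87 ✓
(task96, task89): task96 before task89 ✓
(task96, task91): task96 before task91 ✓
(task96, task95): task96 before task95 ✓
(task97, task87): task97 before task87 ✓
... plus 1 further pairs not listed.
Count: 25.

25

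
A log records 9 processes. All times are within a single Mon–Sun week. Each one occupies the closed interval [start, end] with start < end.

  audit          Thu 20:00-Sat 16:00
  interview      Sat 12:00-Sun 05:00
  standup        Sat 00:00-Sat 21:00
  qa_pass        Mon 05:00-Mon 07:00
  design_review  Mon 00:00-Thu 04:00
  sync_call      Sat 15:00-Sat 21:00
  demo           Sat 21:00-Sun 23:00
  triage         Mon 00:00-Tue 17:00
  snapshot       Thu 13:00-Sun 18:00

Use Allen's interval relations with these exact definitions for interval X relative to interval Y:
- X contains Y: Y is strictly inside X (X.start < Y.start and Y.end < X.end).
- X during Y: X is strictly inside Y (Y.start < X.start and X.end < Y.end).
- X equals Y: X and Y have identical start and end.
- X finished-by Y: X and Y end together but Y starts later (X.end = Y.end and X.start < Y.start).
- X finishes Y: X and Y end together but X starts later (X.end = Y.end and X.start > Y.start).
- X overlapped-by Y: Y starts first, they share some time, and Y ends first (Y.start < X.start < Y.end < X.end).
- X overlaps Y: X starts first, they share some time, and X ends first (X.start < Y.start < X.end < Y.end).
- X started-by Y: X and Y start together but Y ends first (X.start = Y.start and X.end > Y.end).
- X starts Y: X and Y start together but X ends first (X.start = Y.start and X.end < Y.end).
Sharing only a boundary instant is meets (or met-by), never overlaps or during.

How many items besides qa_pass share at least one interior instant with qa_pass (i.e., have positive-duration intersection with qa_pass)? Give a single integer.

Target qa_pass = [Mon 05:00, Mon 07:00].
audit [Thu 20:00, Sat 16:00] → after → no.
demo [Sat 21:00, Sun 23:00] → after → no.
design_review [Mon 00:00, Thu 04:00] → contains → counts.
interview [Sat 12:00, Sun 05:00] → after → no.
snapshot [Thu 13:00, Sun 18:00] → after → no.
standup [Sat 00:00, Sat 21:00] → after → no.
sync_call [Sat 15:00, Sat 21:00] → after → no.
triage [Mon 00:00, Tue 17:00] → contains → counts.
Total: 2.

2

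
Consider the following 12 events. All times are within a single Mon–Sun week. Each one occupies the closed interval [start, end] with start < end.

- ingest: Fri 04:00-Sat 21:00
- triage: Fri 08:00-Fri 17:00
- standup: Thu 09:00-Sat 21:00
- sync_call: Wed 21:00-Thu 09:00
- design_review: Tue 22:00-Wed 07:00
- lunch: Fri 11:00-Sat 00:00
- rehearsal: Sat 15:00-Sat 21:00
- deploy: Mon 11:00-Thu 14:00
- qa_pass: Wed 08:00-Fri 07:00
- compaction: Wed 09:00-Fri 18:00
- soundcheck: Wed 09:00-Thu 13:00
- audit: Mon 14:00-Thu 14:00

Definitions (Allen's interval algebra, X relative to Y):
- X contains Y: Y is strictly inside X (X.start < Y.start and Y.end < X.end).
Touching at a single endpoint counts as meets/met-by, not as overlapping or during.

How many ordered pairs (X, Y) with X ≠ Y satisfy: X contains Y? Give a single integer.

Checking all 132 ordered pairs for relation 'contains'; matching pairs in alphabetical order:
(audit, design_review): audit contains design_review ✓
(audit, soundcheck): audit contains soundcheck ✓
(audit, sync_call): audit contains sync_call ✓
(compaction, sync_call): compaction contains sync_call ✓
(compaction, triage): compaction contains triage ✓
(deploy, design_review): deploy contains design_review ✓
(deploy, soundcheck): deploy contains soundcheck ✓
(deploy, sync_call): deploy contains sync_call ✓
(ingest, lunch): ingest contains lunch ✓
(ingest, triage): ingest contains triage ✓
(qa_pass, soundcheck): qa_pass contains soundcheck ✓
(qa_pass, sync_call): qa_pass contains sync_call ✓
(soundcheck, sync_call): soundcheck contains sync_call ✓
(standup, lunch): standup contains lunch ✓
(standup, triage): standup contains triage ✓
Count: 15.

15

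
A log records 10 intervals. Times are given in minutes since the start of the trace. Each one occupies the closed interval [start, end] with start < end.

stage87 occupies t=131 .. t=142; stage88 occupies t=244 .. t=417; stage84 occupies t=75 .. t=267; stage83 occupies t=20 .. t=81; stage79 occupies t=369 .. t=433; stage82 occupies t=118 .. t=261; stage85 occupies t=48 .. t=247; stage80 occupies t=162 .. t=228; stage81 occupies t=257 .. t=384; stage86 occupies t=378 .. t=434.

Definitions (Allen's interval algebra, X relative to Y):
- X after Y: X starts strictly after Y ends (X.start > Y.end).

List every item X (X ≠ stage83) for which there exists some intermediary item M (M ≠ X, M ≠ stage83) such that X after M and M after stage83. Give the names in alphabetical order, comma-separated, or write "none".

stage79, stage80, stage81, stage86, stage88

Target stage83 = [t=20, t=81].
Intermediaries M with M after stage83: stage79, stage80, stage81, stage82, stage86, stage87, stage88.
Via stage79 — items with X after stage79: none.
Via stage80 — items with X after stage80: stage79, stage81, stage86, stage88.
Via stage81 — items with X after stage81: none.
Via stage82 — items with X after stage82: stage79, stage86.
Via stage86 — items with X after stage86: none.
Via stage87 — items with X after stage87: stage79, stage80, stage81, stage86, stage88.
Via stage88 — items with X after stage88: none.
Union: stage79, stage80, stage81, stage86, stage88.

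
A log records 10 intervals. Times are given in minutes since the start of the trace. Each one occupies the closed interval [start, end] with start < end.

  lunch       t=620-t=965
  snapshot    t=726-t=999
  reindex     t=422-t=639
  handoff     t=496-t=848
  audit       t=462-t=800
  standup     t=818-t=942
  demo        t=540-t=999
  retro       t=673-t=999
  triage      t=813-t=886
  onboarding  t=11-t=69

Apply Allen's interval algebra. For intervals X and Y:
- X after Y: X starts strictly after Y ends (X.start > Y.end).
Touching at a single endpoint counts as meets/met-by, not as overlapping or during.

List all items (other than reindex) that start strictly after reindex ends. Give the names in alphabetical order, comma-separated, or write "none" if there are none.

retro, snapshot, standup, triage

Target reindex = [t=422, t=639].
audit [t=462, t=800] → overlapped-by → no.
demo [t=540, t=999] → overlapped-by → no.
handoff [t=496, t=848] → overlapped-by → no.
lunch [t=620, t=965] → overlapped-by → no.
onboarding [t=11, t=69] → before → no.
retro [t=673, t=999] → after → yes.
snapshot [t=726, t=999] → after → yes.
standup [t=818, t=942] → after → yes.
triage [t=813, t=886] → after → yes.
Result: retro, snapshot, standup, triage.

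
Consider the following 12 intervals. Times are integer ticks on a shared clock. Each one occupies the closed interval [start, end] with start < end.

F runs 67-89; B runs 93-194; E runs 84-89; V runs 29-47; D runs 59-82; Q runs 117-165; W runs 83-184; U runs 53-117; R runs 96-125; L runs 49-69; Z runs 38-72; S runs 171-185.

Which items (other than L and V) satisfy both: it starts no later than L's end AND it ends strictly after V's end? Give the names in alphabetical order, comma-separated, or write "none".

Conditions: its start is no later than L's end (X.start <= 69) AND its end is strictly after V's end (X.end > 47).
B: start 93 <= 69? ✗; end 194 > 47? ✓ → no.
D: start 59 <= 69? ✓; end 82 > 47? ✓ → yes.
E: start 84 <= 69? ✗; end 89 > 47? ✓ → no.
F: start 67 <= 69? ✓; end 89 > 47? ✓ → yes.
Q: start 117 <= 69? ✗; end 165 > 47? ✓ → no.
R: start 96 <= 69? ✗; end 125 > 47? ✓ → no.
S: start 171 <= 69? ✗; end 185 > 47? ✓ → no.
U: start 53 <= 69? ✓; end 117 > 47? ✓ → yes.
W: start 83 <= 69? ✗; end 184 > 47? ✓ → no.
Z: start 38 <= 69? ✓; end 72 > 47? ✓ → yes.
Result: D, F, U, Z.

D, F, U, Z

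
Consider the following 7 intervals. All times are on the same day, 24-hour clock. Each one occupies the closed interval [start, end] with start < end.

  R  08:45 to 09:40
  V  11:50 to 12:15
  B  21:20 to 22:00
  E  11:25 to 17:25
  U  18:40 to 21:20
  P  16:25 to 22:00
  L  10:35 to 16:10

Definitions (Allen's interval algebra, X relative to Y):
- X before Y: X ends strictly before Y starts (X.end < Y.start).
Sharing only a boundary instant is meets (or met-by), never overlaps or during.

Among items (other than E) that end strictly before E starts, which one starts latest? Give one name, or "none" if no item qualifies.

Target E = [11:25, 17:25].
B [21:20, 22:00] → after → excluded.
L [10:35, 16:10] → overlaps → excluded.
P [16:25, 22:00] → overlapped-by → excluded.
R [08:45, 09:40] → before → candidate.
U [18:40, 21:20] → after → excluded.
V [11:50, 12:15] → during → excluded.
Among candidates, latest start is 08:45 → R.

R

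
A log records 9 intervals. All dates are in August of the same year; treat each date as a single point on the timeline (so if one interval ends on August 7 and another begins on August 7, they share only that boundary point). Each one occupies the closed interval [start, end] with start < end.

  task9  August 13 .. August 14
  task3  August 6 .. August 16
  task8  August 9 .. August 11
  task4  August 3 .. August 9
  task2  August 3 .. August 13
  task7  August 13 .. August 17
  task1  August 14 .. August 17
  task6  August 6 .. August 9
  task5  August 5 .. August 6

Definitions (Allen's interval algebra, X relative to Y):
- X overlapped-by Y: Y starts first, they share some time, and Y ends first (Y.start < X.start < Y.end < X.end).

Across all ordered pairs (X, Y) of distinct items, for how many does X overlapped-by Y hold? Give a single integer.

Checking all 72 ordered pairs for relation 'overlapped-by'; matching pairs in alphabetical order:
(task1, task3): task1 overlapped-by task3 ✓
(task3, task2): task3 overlapped-by task2 ✓
(task3, task4): task3 overlapped-by task4 ✓
(task7, task3): task7 overlapped-by task3 ✓
Count: 4.

4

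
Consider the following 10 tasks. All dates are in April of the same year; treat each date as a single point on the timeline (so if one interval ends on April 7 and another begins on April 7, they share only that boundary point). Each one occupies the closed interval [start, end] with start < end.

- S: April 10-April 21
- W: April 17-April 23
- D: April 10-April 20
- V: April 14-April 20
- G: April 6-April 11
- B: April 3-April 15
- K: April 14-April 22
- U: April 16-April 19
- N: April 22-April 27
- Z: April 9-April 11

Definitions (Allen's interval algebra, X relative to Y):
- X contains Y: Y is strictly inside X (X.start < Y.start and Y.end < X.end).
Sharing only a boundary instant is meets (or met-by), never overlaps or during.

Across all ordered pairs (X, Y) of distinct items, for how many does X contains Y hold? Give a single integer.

Checking all 90 ordered pairs for relation 'contains'; matching pairs in alphabetical order:
(B, G): B contains G ✓
(B, Z): B contains Z ✓
(D, U): D contains U ✓
(K, U): K contains U ✓
(S, U): S contains U ✓
(S, V): S contains V ✓
(V, U): V contains U ✓
Count: 7.

7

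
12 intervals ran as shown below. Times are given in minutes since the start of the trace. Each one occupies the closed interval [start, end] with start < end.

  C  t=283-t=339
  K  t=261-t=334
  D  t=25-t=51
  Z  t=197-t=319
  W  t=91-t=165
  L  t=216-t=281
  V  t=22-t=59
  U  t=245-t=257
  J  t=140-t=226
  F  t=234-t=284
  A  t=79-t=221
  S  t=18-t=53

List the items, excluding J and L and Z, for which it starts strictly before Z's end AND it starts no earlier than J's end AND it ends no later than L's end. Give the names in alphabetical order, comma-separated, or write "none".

Conditions: its start is strictly before Z's end (X.start < t=319) AND its start is no earlier than J's end (X.start >= t=226) AND its end is no later than L's end (X.end <= t=281).
A: start t=79 < t=319? ✓; start t=79 >= t=226? ✗; end t=221 <= t=281? ✓ → no.
C: start t=283 < t=319? ✓; start t=283 >= t=226? ✓; end t=339 <= t=281? ✗ → no.
D: start t=25 < t=319? ✓; start t=25 >= t=226? ✗; end t=51 <= t=281? ✓ → no.
F: start t=234 < t=319? ✓; start t=234 >= t=226? ✓; end t=284 <= t=281? ✗ → no.
K: start t=261 < t=319? ✓; start t=261 >= t=226? ✓; end t=334 <= t=281? ✗ → no.
S: start t=18 < t=319? ✓; start t=18 >= t=226? ✗; end t=53 <= t=281? ✓ → no.
U: start t=245 < t=319? ✓; start t=245 >= t=226? ✓; end t=257 <= t=281? ✓ → yes.
V: start t=22 < t=319? ✓; start t=22 >= t=226? ✗; end t=59 <= t=281? ✓ → no.
W: start t=91 < t=319? ✓; start t=91 >= t=226? ✗; end t=165 <= t=281? ✓ → no.
Result: U.

U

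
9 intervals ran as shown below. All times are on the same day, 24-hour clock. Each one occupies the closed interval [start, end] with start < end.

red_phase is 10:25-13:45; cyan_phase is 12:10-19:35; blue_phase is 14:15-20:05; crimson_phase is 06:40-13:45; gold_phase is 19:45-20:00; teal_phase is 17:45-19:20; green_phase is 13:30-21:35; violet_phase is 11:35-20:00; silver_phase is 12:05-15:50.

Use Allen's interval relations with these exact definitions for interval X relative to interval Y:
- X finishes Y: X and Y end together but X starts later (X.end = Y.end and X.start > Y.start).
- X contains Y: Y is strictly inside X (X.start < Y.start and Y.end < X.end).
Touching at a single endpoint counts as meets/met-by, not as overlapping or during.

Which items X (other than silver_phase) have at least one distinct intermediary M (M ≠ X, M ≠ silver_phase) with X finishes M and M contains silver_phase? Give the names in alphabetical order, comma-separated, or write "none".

gold_phase

Target silver_phase = [12:05, 15:50].
Intermediaries M with M contains silver_phase: violet_phase.
Via violet_phase — items with X finishes violet_phase: gold_phase.
Union: gold_phase.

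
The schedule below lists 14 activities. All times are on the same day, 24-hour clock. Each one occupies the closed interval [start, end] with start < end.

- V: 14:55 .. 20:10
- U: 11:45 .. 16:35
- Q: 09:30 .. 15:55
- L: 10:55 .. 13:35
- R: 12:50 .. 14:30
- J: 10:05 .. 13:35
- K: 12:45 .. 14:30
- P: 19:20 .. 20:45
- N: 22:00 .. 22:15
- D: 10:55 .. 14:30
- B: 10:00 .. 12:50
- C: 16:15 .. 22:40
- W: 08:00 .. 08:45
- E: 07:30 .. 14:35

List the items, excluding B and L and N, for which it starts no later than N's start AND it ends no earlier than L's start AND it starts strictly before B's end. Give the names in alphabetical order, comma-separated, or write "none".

Conditions: its start is no later than N's start (X.start <= 22:00) AND its end is no earlier than L's start (X.end >= 10:55) AND its start is strictly before B's end (X.start < 12:50).
C: start 16:15 <= 22:00? ✓; end 22:40 >= 10:55? ✓; start 16:15 < 12:50? ✗ → no.
D: start 10:55 <= 22:00? ✓; end 14:30 >= 10:55? ✓; start 10:55 < 12:50? ✓ → yes.
E: start 07:30 <= 22:00? ✓; end 14:35 >= 10:55? ✓; start 07:30 < 12:50? ✓ → yes.
J: start 10:05 <= 22:00? ✓; end 13:35 >= 10:55? ✓; start 10:05 < 12:50? ✓ → yes.
K: start 12:45 <= 22:00? ✓; end 14:30 >= 10:55? ✓; start 12:45 < 12:50? ✓ → yes.
P: start 19:20 <= 22:00? ✓; end 20:45 >= 10:55? ✓; start 19:20 < 12:50? ✗ → no.
Q: start 09:30 <= 22:00? ✓; end 15:55 >= 10:55? ✓; start 09:30 < 12:50? ✓ → yes.
R: start 12:50 <= 22:00? ✓; end 14:30 >= 10:55? ✓; start 12:50 < 12:50? ✗ → no.
U: start 11:45 <= 22:00? ✓; end 16:35 >= 10:55? ✓; start 11:45 < 12:50? ✓ → yes.
V: start 14:55 <= 22:00? ✓; end 20:10 >= 10:55? ✓; start 14:55 < 12:50? ✗ → no.
W: start 08:00 <= 22:00? ✓; end 08:45 >= 10:55? ✗; start 08:00 < 12:50? ✓ → no.
Result: D, E, J, K, Q, U.

D, E, J, K, Q, U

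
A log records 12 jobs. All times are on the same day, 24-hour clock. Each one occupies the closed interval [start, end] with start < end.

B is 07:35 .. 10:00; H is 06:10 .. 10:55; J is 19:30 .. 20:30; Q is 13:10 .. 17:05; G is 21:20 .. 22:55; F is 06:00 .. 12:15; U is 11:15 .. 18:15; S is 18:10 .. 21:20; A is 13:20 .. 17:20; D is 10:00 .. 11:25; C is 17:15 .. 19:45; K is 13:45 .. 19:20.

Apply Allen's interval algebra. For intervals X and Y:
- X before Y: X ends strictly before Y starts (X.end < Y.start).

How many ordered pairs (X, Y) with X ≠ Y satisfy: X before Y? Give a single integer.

43

Checking all 132 ordered pairs for relation 'before'; matching pairs in alphabetical order:
(A, G): A before G ✓
(A, J): A before J ✓
(A, S): A before S ✓
(B, A): B before A ✓
(B, C): B before C ✓
(B, G): B before G ✓
(B, J): B before J ✓
(B, K): B before K ✓
(B, Q): B before Q ✓
(B, S): B before S ✓
(B, U): B before U ✓
(C, G): C before G ✓
(D, A): D before A ✓
(D, C): D before C ✓
(D, G): D before G ✓
(D, J): D before J ✓
(D, K): D before K ✓
(D, Q): D before Q ✓
(D, S): D before S ✓
(F, A): F before A ✓
(F, C): F before C ✓
(F, G): F before G ✓
(F, J): F before J ✓
(F, K): F before K ✓
... plus 19 further pairs not listed.
Count: 43.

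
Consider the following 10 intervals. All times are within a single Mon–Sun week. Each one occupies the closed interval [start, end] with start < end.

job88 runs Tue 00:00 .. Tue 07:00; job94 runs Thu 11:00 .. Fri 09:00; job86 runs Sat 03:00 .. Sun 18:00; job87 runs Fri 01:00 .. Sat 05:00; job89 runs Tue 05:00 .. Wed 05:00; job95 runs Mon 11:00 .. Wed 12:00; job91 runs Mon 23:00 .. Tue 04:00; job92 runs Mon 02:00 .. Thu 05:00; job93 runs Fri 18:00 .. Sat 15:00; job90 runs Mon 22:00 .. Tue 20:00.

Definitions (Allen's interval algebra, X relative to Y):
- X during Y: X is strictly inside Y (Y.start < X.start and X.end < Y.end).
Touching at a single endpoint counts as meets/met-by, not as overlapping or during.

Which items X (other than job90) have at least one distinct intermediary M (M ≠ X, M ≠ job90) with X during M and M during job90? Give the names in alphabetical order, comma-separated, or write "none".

Target job90 = [Mon 22:00, Tue 20:00].
Intermediaries M with M during job90: job88, job91.
Via job88 — items with X during job88: none.
Via job91 — items with X during job91: none.
Union: none.

none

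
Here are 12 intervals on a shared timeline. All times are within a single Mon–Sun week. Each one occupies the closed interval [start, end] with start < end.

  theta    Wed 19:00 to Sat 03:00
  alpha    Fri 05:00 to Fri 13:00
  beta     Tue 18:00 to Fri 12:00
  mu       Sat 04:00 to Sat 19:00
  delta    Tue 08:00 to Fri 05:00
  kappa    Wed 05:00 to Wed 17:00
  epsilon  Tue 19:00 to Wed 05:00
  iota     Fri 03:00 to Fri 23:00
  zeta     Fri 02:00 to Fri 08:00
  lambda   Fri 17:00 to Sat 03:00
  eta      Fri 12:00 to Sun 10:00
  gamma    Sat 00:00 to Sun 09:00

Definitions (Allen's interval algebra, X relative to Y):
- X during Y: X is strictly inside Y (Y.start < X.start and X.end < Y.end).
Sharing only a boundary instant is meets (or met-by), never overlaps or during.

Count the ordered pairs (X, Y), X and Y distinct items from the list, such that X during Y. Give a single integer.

Checking all 132 ordered pairs for relation 'during'; matching pairs in alphabetical order:
(alpha, iota): alpha during iota ✓
(alpha, theta): alpha during theta ✓
(epsilon, beta): epsilon during beta ✓
(epsilon, delta): epsilon during delta ✓
(gamma, eta): gamma during eta ✓
(iota, theta): iota during theta ✓
(kappa, beta): kappa during beta ✓
(kappa, delta): kappa during delta ✓
(lambda, eta): lambda during eta ✓
(mu, eta): mu during eta ✓
(mu, gamma): mu during gamma ✓
(zeta, beta): zeta during beta ✓
(zeta, theta): zeta during theta ✓
Count: 13.

13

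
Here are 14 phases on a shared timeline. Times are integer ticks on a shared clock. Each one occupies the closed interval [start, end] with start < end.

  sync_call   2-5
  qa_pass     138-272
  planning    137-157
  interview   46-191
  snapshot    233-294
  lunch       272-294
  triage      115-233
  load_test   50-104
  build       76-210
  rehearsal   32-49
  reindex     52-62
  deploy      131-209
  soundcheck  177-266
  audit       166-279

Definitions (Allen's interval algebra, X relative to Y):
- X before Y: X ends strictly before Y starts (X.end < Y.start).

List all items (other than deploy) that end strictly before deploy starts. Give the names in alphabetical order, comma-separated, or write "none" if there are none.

load_test, rehearsal, reindex, sync_call

Target deploy = [131, 209].
audit [166, 279] → overlapped-by → no.
build [76, 210] → contains → no.
interview [46, 191] → overlaps → no.
load_test [50, 104] → before → yes.
lunch [272, 294] → after → no.
planning [137, 157] → during → no.
qa_pass [138, 272] → overlapped-by → no.
rehearsal [32, 49] → before → yes.
reindex [52, 62] → before → yes.
snapshot [233, 294] → after → no.
soundcheck [177, 266] → overlapped-by → no.
sync_call [2, 5] → before → yes.
triage [115, 233] → contains → no.
Result: load_test, rehearsal, reindex, sync_call.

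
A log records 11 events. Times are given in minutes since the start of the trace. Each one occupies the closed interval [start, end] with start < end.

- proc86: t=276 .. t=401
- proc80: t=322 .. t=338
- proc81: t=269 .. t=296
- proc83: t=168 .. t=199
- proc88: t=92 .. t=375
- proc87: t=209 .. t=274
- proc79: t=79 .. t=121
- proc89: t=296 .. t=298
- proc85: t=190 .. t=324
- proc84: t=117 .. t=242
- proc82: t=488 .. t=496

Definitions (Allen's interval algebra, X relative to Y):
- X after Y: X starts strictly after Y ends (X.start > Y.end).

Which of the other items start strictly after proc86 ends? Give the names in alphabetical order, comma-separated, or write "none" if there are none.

proc82

Target proc86 = [t=276, t=401].
proc79 [t=79, t=121] → before → no.
proc80 [t=322, t=338] → during → no.
proc81 [t=269, t=296] → overlaps → no.
proc82 [t=488, t=496] → after → yes.
proc83 [t=168, t=199] → before → no.
proc84 [t=117, t=242] → before → no.
proc85 [t=190, t=324] → overlaps → no.
proc87 [t=209, t=274] → before → no.
proc88 [t=92, t=375] → overlaps → no.
proc89 [t=296, t=298] → during → no.
Result: proc82.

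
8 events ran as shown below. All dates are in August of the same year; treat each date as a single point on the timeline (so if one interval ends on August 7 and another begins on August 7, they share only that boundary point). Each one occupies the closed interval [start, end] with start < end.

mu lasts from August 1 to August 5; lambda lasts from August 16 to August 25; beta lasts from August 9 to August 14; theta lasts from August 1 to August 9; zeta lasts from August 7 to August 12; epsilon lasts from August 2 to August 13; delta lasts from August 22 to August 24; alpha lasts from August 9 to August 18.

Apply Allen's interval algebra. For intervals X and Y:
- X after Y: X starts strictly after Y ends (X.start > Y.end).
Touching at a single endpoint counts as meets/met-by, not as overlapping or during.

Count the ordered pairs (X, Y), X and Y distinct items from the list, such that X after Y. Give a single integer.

14

Checking all 56 ordered pairs for relation 'after'; matching pairs in alphabetical order:
(alpha, mu): alpha after mu ✓
(beta, mu): beta after mu ✓
(delta, alpha): delta after alpha ✓
(delta, beta): delta after beta ✓
(delta, epsilon): delta after epsilon ✓
(delta, mu): delta after mu ✓
(delta, theta): delta after theta ✓
(delta, zeta): delta after zeta ✓
(lambda, beta): lambda after beta ✓
(lambda, epsilon): lambda after epsilon ✓
(lambda, mu): lambda after mu ✓
(lambda, theta): lambda after theta ✓
(lambda, zeta): lambda after zeta ✓
(zeta, mu): zeta after mu ✓
Count: 14.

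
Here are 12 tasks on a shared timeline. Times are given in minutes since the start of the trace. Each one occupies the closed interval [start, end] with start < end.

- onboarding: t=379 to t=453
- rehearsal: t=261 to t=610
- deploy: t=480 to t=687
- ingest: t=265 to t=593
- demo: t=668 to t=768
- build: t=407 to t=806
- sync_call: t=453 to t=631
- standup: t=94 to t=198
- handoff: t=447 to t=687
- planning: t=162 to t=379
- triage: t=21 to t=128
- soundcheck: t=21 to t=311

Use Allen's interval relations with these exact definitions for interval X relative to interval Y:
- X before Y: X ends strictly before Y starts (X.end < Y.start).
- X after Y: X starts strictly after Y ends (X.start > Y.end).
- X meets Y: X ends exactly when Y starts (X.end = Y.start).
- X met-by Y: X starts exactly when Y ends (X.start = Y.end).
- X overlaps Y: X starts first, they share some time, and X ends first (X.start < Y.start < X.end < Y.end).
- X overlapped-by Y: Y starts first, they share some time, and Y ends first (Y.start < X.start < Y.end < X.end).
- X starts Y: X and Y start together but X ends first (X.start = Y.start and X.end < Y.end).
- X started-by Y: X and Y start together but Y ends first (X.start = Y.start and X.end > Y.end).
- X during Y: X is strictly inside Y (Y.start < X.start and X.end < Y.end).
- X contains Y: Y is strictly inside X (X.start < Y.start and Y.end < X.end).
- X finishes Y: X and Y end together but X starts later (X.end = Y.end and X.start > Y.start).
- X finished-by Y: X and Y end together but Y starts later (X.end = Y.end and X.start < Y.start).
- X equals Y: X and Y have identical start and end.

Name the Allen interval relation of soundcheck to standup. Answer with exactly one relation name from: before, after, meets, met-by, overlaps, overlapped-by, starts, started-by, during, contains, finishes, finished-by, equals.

soundcheck = [t=21, t=311]; standup = [t=94, t=198].
Compare endpoints: soundcheck.start < standup.start, soundcheck.start < standup.end, soundcheck.end > standup.start, soundcheck.end > standup.end.
That pattern is 'contains'.

contains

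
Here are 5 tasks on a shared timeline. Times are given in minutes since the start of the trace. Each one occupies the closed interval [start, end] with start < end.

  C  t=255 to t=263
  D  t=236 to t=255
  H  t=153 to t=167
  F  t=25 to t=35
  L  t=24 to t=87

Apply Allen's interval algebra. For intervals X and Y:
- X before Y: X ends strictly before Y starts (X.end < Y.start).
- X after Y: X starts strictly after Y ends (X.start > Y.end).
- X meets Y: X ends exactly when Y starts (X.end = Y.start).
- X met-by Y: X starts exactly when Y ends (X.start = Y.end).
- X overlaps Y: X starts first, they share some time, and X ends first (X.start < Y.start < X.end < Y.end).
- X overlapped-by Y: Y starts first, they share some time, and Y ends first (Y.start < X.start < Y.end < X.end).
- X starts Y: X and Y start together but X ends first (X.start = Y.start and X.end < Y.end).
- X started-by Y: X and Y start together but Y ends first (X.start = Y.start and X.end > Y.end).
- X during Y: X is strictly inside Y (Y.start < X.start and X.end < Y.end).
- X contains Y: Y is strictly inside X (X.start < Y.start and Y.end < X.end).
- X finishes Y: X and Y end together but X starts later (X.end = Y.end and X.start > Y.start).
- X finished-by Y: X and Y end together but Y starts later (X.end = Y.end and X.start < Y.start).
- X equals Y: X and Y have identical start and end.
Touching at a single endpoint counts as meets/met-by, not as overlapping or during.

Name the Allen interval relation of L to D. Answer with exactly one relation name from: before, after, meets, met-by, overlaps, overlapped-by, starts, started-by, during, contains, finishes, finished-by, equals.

before

L = [t=24, t=87]; D = [t=236, t=255].
Compare endpoints: L.start < D.start, L.start < D.end, L.end < D.start, L.end < D.end.
That pattern is 'before'.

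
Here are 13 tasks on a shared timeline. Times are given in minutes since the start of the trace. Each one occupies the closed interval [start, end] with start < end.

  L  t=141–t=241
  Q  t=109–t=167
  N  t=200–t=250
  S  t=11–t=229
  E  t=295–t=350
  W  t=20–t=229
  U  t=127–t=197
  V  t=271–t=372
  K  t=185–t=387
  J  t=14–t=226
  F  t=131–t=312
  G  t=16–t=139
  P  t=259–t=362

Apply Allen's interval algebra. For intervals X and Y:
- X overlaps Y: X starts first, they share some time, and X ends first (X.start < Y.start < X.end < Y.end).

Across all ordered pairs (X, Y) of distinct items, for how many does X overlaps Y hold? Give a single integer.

Checking all 156 ordered pairs for relation 'overlaps'; matching pairs in alphabetical order:
(F, E): F overlaps E ✓
(F, K): F overlaps K ✓
(F, P): F overlaps P ✓
(F, V): F overlaps V ✓
(G, F): G overlaps F ✓
(G, Q): G overlaps Q ✓
(G, U): G overlaps U ✓
(G, W): G overlaps W ✓
(J, F): J overlaps F ✓
(J, K): J overlaps K ✓
(J, L): J overlaps L ✓
(J, N): J overlaps N ✓
(J, W): J overlaps W ✓
(L, K): L overlaps K ✓
(L, N): L overlaps N ✓
(P, V): P overlaps V ✓
(Q, F): Q overlaps F ✓
(Q, L): Q overlaps L ✓
(Q, U): Q overlaps U ✓
(S, F): S overlaps F ✓
(S, K): S overlaps K ✓
(S, L): S overlaps L ✓
(S, N): S overlaps N ✓
(U, F): U overlaps F ✓
... plus 6 further pairs not listed.
Count: 30.

30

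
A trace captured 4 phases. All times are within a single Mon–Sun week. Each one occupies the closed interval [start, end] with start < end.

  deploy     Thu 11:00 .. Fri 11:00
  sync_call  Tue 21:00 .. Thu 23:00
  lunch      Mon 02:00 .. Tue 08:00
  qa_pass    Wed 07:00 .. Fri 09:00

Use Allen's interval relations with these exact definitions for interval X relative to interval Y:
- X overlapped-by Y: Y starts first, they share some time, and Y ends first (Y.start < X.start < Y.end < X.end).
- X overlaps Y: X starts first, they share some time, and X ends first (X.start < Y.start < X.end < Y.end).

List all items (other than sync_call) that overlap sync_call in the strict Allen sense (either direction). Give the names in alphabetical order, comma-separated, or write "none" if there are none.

deploy, qa_pass

Target sync_call = [Tue 21:00, Thu 23:00].
deploy [Thu 11:00, Fri 11:00] → overlapped-by → yes.
lunch [Mon 02:00, Tue 08:00] → before → no.
qa_pass [Wed 07:00, Fri 09:00] → overlapped-by → yes.
Result: deploy, qa_pass.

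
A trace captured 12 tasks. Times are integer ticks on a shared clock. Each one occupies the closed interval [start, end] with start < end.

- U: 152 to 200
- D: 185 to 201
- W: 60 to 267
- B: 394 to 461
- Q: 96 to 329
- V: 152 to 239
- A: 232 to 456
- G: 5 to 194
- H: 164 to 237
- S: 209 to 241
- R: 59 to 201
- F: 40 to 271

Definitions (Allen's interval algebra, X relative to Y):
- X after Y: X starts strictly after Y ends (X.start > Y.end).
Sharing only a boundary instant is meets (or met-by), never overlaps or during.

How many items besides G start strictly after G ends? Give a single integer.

Target G = [5, 194].
A [232, 456] → after → counts.
B [394, 461] → after → counts.
D [185, 201] → overlapped-by → no.
F [40, 271] → overlapped-by → no.
H [164, 237] → overlapped-by → no.
Q [96, 329] → overlapped-by → no.
R [59, 201] → overlapped-by → no.
S [209, 241] → after → counts.
U [152, 200] → overlapped-by → no.
V [152, 239] → overlapped-by → no.
W [60, 267] → overlapped-by → no.
Total: 3.

3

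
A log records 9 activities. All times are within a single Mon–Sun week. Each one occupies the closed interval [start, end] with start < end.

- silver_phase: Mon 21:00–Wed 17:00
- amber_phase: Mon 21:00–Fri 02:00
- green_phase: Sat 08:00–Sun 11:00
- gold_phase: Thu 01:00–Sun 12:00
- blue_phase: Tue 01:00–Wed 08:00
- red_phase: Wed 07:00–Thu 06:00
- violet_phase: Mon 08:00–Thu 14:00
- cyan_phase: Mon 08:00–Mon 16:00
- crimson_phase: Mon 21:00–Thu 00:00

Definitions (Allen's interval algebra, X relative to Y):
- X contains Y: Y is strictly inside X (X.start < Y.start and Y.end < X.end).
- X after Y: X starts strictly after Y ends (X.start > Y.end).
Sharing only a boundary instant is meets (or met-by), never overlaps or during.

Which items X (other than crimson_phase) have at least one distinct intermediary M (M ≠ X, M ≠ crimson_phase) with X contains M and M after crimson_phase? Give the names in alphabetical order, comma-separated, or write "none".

Target crimson_phase = [Mon 21:00, Thu 00:00].
Intermediaries M with M after crimson_phase: gold_phase, green_phase.
Via gold_phase — items with X contains gold_phase: none.
Via green_phase — items with X contains green_phase: gold_phase.
Union: gold_phase.

gold_phase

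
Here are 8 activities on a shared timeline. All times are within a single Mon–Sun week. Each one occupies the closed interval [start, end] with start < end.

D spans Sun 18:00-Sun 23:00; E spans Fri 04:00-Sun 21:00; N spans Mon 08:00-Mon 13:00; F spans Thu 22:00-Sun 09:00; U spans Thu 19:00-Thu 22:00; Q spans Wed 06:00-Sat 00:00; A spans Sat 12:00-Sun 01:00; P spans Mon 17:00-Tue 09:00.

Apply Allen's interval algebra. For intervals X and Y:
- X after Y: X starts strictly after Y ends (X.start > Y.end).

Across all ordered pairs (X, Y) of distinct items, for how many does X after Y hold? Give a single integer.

Checking all 56 ordered pairs for relation 'after'; matching pairs in alphabetical order:
(A, N): A after N ✓
(A, P): A after P ✓
(A, Q): A after Q ✓
(A, U): A after U ✓
(D, A): D after A ✓
(D, F): D after F ✓
(D, N): D after N ✓
(D, P): D after P ✓
(D, Q): D after Q ✓
(D, U): D after U ✓
(E, N): E after N ✓
(E, P): E after P ✓
(E, U): E after U ✓
(F, N): F after N ✓
(F, P): F after P ✓
(P, N): P after N ✓
(Q, N): Q after N ✓
(Q, P): Q after P ✓
(U, N): U after N ✓
(U, P): U after P ✓
Count: 20.

20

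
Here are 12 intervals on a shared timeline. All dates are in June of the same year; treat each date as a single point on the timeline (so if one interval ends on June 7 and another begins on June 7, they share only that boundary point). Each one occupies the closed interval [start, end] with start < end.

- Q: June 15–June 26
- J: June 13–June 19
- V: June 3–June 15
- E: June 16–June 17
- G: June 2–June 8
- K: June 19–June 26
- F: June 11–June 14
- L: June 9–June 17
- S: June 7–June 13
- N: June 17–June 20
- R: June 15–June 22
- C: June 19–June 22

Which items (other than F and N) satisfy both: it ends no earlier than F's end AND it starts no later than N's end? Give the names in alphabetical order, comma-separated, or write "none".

C, E, J, K, L, Q, R, V

Conditions: its end is no earlier than F's end (X.end >= June 14) AND its start is no later than N's end (X.start <= June 20).
C: end June 22 >= June 14? ✓; start June 19 <= June 20? ✓ → yes.
E: end June 17 >= June 14? ✓; start June 16 <= June 20? ✓ → yes.
G: end June 8 >= June 14? ✗; start June 2 <= June 20? ✓ → no.
J: end June 19 >= June 14? ✓; start June 13 <= June 20? ✓ → yes.
K: end June 26 >= June 14? ✓; start June 19 <= June 20? ✓ → yes.
L: end June 17 >= June 14? ✓; start June 9 <= June 20? ✓ → yes.
Q: end June 26 >= June 14? ✓; start June 15 <= June 20? ✓ → yes.
R: end June 22 >= June 14? ✓; start June 15 <= June 20? ✓ → yes.
S: end June 13 >= June 14? ✗; start June 7 <= June 20? ✓ → no.
V: end June 15 >= June 14? ✓; start June 3 <= June 20? ✓ → yes.
Result: C, E, J, K, L, Q, R, V.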